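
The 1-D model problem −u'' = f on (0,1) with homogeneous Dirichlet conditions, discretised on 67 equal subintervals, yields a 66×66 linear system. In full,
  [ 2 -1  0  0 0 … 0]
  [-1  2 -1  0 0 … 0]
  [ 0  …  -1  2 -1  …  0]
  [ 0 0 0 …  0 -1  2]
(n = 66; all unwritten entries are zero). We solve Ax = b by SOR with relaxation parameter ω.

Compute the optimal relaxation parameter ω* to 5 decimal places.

spectrum of D⁻¹(L+U) = {cos(kπ/67) : 1≤k≤66}; ρ_J = cos(π/67) = 0.99890.
√(1−ρ_J²) = |sin(π/67)| = 0.046872
Then 2/(1+√(1−ρ_J²)) = 2/(1+0.046872); ω* = 2/1.046872 = 1.91045.
ρ_SOR = ω* − 1 = 1.91045 − 1 = 0.91045.

ω* = 1.91045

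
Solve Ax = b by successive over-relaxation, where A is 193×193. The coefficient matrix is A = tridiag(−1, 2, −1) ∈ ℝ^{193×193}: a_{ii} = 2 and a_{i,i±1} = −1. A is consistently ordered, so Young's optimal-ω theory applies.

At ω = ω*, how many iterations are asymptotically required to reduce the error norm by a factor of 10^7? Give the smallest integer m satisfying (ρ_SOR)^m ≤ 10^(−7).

m = 498

ρ_J = max_k |cos(kπ/194)| = cos(π/194) = 0.9998689
√(1 − cos²(π/194)) = sin(π/194) ≈ 0.0161931.
So ω* = 2/1.0161931 = 1.9681299 (Young).
ρ_SOR = ω* − 1 = 1.9681299 − 1 = 0.9681299.
ρ_SOR^m ≤ 10^(−7) ⇔ m ≥ 7·ln10/(−ln 0.9681299) = 16.1181/0.032389 = 497.641; m = ⌈497.641⌉ = 498.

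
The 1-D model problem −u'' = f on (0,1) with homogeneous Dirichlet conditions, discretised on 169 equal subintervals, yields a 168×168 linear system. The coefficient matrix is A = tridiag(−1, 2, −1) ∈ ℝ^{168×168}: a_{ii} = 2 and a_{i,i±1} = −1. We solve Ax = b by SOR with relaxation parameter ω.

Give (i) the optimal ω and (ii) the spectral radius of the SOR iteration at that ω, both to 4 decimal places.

spectrum of D⁻¹(L+U) = {cos(kπ/169) : 1≤k≤168}; ρ_J = cos(π/169) = 0.9998.
√(1−ρ_J²) = |sin(π/169)| = 0.01859
So ω* = 2/1.01859 = 1.9635 (Young).
At ω = 1.9635 every |λ(B_ω)| = ω−1, so ρ_SOR = 0.9635.

ω* = 1.9635, ρ_SOR = 0.9635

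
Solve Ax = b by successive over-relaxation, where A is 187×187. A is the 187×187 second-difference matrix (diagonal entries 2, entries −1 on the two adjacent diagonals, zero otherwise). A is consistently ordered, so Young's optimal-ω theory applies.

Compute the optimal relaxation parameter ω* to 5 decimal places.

ω* = 1.96713

ρ_J = max_k |cos(kπ/188)| = cos(π/188) = 0.99986
√(1−ρ_J²) simplifies to sin(π/188) = 0.016710.
ω* = 2/(1 + 0.016710) = 2/1.016710 = 1.96713.
ρ(B_{ω*}) = ω*−1 = 0.96713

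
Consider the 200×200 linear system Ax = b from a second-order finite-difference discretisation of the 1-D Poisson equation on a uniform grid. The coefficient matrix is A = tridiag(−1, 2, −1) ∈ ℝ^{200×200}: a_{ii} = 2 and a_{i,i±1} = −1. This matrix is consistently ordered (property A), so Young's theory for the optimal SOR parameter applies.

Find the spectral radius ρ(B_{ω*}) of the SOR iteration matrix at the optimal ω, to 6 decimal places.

ρ_SOR = 0.969223

B_J for the 200×200 system has eigenvalues cos(kπ/201); ρ_J = cos(π/201) = 0.999878.
√(1−ρ_J²) simplifies to sin(π/201) = 0.0156292.
Young: ω* = 2/(1+√(1−ρ_J²)) = 2/(1+0.0156292) = 2/1.0156292 = 1.969223.
[ρ_SOR] ω* − 1 = 0.969223.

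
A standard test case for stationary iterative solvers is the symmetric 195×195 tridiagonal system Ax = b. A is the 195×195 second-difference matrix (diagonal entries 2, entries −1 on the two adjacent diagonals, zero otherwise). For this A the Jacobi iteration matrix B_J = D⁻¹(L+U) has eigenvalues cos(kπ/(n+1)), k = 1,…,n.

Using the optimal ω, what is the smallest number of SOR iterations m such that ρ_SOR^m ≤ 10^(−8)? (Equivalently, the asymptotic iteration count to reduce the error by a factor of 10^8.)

m = 575

B_J for the 195×195 system has eigenvalues cos(kπ/196); ρ_J = cos(π/196) = 0.9998715.
root = sin(π/196) = 0.0160278  (since 1−cos² = sin²).
So ω* = 2/1.0160278 = 1.9684501 (Young).
ρ_SOR = ω* − 1 ≈ 0.9684501.
(0.9684501)^m ≤ 10^{−8}  ⇒  m·ln(0.9684501) ≤ −8·ln10  ⇒  m ≥ 574.600  ⇒  m = 575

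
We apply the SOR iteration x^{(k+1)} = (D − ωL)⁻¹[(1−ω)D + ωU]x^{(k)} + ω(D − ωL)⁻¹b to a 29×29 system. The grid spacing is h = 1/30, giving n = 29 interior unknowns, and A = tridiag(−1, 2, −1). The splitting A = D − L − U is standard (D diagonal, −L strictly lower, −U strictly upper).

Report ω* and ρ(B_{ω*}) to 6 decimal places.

spectrum of D⁻¹(L+U) = {cos(kπ/30) : 1≤k≤29}; ρ_J = cos(π/30) = 0.994522.
√(1−ρ_J²) simplifies to sin(π/30) = 0.1045285.
So ω* = 2/1.1045285 = 1.810727 (Young).
ρ(B_{ω*}) = ω*−1 = 0.810727

ω* = 1.810727, ρ_SOR = 0.810727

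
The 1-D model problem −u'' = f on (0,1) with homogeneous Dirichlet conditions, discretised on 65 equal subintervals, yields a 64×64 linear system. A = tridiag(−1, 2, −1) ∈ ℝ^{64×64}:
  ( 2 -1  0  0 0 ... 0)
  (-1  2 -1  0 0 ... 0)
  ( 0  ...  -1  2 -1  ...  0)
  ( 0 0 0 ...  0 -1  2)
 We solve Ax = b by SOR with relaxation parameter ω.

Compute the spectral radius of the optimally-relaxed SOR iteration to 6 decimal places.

ρ_SOR = 0.907826

[ρ_J] n=64: ρ(B_J) = cos(π/(n+1)) = cos(π/65) = 0.998832.
√(1−ρ_J²) simplifies to sin(π/65) = 0.0483134.
ω* = 2/(1 + 0.0483134) = 2/1.0483134 = 1.907826.
and ρ(B_{ω*}) = 1.907826 − 1 = 0.907826.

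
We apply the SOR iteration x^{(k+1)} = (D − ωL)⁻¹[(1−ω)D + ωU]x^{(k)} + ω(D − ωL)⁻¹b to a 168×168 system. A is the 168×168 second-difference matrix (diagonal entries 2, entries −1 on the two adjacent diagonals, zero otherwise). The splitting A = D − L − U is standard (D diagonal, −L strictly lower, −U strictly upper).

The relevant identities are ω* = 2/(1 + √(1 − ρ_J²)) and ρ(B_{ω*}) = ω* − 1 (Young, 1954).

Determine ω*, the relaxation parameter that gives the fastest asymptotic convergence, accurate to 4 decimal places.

B_J for the 168×168 system has eigenvalues cos(kπ/169); ρ_J = cos(π/169) = 0.9998.
√(1−ρ_J²) simplifies to sin(π/169) = 0.01859.
So ω* = 2/1.01859 = 1.9635 (Young).
and ρ(B_{ω*}) = 1.9635 − 1 = 0.9635.

ω* = 1.9635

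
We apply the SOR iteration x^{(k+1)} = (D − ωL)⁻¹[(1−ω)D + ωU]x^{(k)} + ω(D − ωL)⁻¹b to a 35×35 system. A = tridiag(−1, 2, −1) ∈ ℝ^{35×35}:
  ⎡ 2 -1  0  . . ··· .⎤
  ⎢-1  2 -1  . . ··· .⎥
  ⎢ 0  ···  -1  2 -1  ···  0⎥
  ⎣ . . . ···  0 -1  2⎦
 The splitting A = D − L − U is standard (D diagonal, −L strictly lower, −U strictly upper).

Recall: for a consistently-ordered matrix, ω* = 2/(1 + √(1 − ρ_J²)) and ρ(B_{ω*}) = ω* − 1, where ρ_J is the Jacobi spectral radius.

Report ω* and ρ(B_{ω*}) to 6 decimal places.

ω* = 1.839663, ρ_SOR = 0.839663

spectrum of D⁻¹(L+U) = {cos(kπ/36) : 1≤k≤35}; ρ_J = cos(π/36) = 0.996195.
√(1−ρ_J²) simplifies to sin(π/36) = 0.0871557.
ω* = 2 / (1 + 0.0871557) = 2 / 1.0871557 ≈ 1.839663.
[ρ_SOR] ω* − 1 = 0.839663.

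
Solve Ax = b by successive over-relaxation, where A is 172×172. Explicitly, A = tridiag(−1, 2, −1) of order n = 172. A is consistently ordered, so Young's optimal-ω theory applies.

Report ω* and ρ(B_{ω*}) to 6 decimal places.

[ρ_J] n=172: ρ(B_J) = cos(π/(n+1)) = cos(π/173) = 0.999835.
root = sin(π/173) = 0.0181585  (since 1−cos² = sin²).
So ω* = 2/1.0181585 = 1.964331 (Young).
Hence ρ(B_{ω*}) = 1.964331 − 1 = 0.964331.

ω* = 1.964331, ρ_SOR = 0.964331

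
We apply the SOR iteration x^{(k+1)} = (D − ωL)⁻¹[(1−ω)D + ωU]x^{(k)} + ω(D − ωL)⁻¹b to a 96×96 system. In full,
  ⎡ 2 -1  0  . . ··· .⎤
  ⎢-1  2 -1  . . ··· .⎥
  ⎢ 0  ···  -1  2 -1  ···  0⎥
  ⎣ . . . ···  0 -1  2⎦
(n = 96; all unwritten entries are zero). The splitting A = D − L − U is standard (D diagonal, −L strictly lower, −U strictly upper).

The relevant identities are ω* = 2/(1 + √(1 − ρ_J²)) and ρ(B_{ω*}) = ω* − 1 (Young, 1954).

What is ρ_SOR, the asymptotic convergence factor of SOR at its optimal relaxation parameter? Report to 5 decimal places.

ρ_SOR = 0.93727

[ρ_J] n=96: ρ(B_J) = cos(π/(n+1)) = cos(π/97) = 0.99948.
root = sin(π/97) = 0.032382  (since 1−cos² = sin²).
So ω* = 2/1.032382 = 1.93727 (Young).
and ρ(B_{ω*}) = 1.93727 − 1 = 0.93727.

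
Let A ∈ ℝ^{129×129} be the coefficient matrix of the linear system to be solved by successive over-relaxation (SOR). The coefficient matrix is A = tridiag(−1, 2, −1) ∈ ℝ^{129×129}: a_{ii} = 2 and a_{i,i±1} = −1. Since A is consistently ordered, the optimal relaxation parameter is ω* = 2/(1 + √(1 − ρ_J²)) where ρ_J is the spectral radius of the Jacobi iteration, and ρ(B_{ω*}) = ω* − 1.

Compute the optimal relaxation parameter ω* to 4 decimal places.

With n=129, ρ(Jacobi) = cos(π/130) = 0.9997.
√(1 − cos²(π/130)) = sin(π/130) ≈ 0.02416.
Young: ω* = 2/(1+√(1−ρ_J²)) = 2/(1+0.02416) = 2/1.02416 = 1.9528.
[ρ_SOR] ω* − 1 = 0.9528.

ω* = 1.9528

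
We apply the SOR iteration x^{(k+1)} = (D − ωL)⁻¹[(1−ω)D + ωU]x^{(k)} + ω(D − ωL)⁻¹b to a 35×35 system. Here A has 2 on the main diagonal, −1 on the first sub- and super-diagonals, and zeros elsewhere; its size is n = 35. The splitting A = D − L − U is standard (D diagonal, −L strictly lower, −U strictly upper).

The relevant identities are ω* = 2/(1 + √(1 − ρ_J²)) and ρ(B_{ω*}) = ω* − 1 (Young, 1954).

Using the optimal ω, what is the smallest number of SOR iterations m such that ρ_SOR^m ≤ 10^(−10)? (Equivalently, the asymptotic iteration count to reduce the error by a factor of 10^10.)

m = 132

spectrum of D⁻¹(L+U) = {cos(kπ/36) : 1≤k≤35}; ρ_J = cos(π/36) = 0.9961947.
1 − cos²(π/36) = sin²(π/36) ⇒ √(1−ρ_J²) = sin(π/36) = 0.0871557.
ω* = 2/(1 + 0.0871557) = 2/1.0871557 = 1.8396629.
ρ_SOR = ω* − 1 ≈ 0.8396629.
m ≥ 10·ln10 / (−ln 0.8396629) = 131.761; smallest integer m = 132.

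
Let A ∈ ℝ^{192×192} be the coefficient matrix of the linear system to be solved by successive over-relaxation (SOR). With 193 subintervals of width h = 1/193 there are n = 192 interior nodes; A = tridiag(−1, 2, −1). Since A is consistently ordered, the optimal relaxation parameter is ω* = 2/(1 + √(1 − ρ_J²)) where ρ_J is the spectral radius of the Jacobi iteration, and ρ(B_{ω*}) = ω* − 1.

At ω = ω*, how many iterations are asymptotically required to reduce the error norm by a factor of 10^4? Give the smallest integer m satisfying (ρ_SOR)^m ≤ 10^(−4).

m = 283

n=192: λ(B_J) = 1 − λ(A)/2 = cos(kπ/193); k=1 gives ρ_J = 0.9998675.
√(1−ρ_J²) simplifies to sin(π/193) = 0.0162770.
ω* = 2/(1+0.0162770) = 1.9679674
[ρ_SOR] ω* − 1 = 0.9679674.
4·ln10 = 9.21034; −ln(0.9679674) = 0.0325569; m = ⌈9.21034/0.0325569⌉ = ⌈282.900⌉ = 283.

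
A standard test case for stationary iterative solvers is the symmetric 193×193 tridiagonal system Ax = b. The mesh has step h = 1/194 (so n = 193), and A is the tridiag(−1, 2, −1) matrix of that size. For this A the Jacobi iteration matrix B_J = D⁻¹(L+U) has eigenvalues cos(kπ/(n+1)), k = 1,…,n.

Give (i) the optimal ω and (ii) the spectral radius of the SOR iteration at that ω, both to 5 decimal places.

ω* = 1.96813, ρ_SOR = 0.96813

½·tridiag(1,0,1) at n=193: λ_k = cos(kπ/194); max |λ| at k=1 ⇒ ρ_J = cos(π/194) ≈ 0.99987.
√(1−ρ_J²) = |sin(π/194)| = 0.016193
ω* = 2/(1 + 0.016193) = 2/1.016193 = 1.96813.
and ρ(B_{ω*}) = 1.96813 − 1 = 0.96813.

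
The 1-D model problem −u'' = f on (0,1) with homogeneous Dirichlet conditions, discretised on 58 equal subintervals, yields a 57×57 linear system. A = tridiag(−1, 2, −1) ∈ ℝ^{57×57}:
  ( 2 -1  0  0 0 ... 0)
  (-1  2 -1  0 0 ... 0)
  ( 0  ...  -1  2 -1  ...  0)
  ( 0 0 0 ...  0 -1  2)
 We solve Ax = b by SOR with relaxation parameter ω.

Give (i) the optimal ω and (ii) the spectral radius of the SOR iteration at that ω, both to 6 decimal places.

B_J for the 57×57 system has eigenvalues cos(kπ/58); ρ_J = cos(π/58) = 0.998533.
√(1 − cos²(π/58)) = sin(π/58) ≈ 0.0541389.
So ω* = 2/1.0541389 = 1.897283 (Young).
[ρ_SOR] ω* − 1 = 0.897283.

ω* = 1.897283, ρ_SOR = 0.897283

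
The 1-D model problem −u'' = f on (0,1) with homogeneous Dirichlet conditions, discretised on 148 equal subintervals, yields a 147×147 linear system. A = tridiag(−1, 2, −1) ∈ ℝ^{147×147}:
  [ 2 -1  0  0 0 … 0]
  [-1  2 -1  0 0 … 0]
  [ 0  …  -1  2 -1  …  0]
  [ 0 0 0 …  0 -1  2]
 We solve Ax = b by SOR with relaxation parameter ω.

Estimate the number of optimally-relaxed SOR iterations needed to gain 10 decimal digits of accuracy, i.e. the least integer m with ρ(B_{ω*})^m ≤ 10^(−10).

B_J for the 147×147 system has eigenvalues cos(kπ/148); ρ_J = cos(π/148) = 0.9997747.
root = sin(π/148) = 0.0212254  (since 1−cos² = sin²).
ω* = 2/(1+0.0212254) = 1.9584315
ρ(B_{ω*}) = ω*−1 = 0.9584315
m ≥ 10·ln10 / (−ln 0.9584315) = 542.332; smallest integer m = 543.

m = 543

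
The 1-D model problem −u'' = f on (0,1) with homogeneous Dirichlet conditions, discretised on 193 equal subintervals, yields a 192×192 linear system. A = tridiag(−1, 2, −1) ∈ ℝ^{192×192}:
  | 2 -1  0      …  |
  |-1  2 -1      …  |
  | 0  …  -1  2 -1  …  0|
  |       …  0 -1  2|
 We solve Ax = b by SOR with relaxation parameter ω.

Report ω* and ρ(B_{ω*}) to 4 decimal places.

With n=192, ρ(Jacobi) = cos(π/193) = 0.9999.
√(1−ρ_J²) = |sin(π/193)| = 0.01628
ω* = 2/(1 + 0.01628) = 2/1.01628 = 1.9680.
ρ(B_{ω*}) = ω*−1 = 0.9680

ω* = 1.9680, ρ_SOR = 0.9680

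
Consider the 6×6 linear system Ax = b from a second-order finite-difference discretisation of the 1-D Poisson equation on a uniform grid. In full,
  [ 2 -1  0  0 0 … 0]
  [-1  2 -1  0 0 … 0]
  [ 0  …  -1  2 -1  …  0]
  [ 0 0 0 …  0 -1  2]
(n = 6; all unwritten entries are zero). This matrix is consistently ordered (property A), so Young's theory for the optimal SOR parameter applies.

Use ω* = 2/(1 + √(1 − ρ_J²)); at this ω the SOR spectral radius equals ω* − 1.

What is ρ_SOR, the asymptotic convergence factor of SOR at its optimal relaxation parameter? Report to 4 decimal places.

ρ_SOR = 0.3948

spectrum of D⁻¹(L+U) = {cos(kπ/7) : 1≤k≤6}; ρ_J = cos(π/7) = 0.9010.
root = sin(π/7) = 0.43388  (since 1−cos² = sin²).
So ω* = 2/1.43388 = 1.3948 (Young).
ρ_SOR = ω* − 1 = 1.3948 − 1 = 0.3948.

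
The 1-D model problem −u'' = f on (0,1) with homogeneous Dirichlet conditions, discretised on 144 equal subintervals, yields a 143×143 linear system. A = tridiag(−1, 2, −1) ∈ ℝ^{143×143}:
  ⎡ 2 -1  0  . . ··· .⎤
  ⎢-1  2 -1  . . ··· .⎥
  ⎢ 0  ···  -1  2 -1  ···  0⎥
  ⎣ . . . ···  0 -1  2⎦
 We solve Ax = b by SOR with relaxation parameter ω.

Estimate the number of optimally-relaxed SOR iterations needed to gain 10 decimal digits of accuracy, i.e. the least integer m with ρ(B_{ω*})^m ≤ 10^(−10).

m = 528

ρ_J = max_k |cos(kπ/144)| = cos(π/144) = 0.9997620
√(1 − cos²(π/144)) = sin(π/144) ≈ 0.0218149.
ω* = 2/(1+0.0218149) = 1.9573017
ρ_SOR = ω* − 1 ≈ 0.9573017.
(0.9573017)^m ≤ 10^{−10}  ⇒  m·ln(0.9573017) ≤ −10·ln10  ⇒  m ≥ 527.673  ⇒  m = 528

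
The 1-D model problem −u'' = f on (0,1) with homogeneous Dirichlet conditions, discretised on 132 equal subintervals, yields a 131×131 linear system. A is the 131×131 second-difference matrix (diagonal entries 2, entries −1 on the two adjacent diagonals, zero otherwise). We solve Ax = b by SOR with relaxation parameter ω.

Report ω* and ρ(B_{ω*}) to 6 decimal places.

ω* = 1.953511, ρ_SOR = 0.953511

½·tridiag(1,0,1) at n=131: λ_k = cos(kπ/132); max |λ| at k=1 ⇒ ρ_J = cos(π/132) ≈ 0.999717.
root = sin(π/132) = 0.0237977  (since 1−cos² = sin²).
ω* = 2/(1+0.0237977) = 1.953511
ρ_SOR = ω* − 1 = 1.953511 − 1 = 0.953511.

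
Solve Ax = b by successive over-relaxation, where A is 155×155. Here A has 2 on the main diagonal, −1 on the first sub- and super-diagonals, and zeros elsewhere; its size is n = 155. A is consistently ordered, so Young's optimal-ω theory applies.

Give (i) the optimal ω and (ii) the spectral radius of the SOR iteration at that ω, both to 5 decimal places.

spectrum of D⁻¹(L+U) = {cos(kπ/156) : 1≤k≤155}; ρ_J = cos(π/156) = 0.99980.
√(1−ρ_J²) simplifies to sin(π/156) = 0.020137.
So ω* = 2/1.020137 = 1.96052 (Young).
At ω = 1.96052 every |λ(B_ω)| = ω−1, so ρ_SOR = 0.96052.

ω* = 1.96052, ρ_SOR = 0.96052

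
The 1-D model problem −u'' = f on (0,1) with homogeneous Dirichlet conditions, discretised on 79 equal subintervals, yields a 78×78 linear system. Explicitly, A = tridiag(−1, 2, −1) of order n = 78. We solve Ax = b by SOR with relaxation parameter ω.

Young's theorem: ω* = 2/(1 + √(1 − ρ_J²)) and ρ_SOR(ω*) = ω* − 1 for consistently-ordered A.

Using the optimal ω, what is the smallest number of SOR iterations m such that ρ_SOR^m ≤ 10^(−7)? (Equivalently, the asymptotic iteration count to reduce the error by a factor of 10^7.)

m = 203

spectrum of D⁻¹(L+U) = {cos(kπ/79) : 1≤k≤78}; ρ_J = cos(π/79) = 0.9992094.
root = sin(π/79) = 0.0397565  (since 1−cos² = sin²).
So ω* = 2/1.0397565 = 1.9235273 (Young).
Hence ρ(B_{ω*}) = 1.9235273 − 1 = 0.9235273.
For 7 digits: m = 7·ln10 / (−ln 0.9235273) = 16.1181/0.0795549 = 202.603; round up → m = 203.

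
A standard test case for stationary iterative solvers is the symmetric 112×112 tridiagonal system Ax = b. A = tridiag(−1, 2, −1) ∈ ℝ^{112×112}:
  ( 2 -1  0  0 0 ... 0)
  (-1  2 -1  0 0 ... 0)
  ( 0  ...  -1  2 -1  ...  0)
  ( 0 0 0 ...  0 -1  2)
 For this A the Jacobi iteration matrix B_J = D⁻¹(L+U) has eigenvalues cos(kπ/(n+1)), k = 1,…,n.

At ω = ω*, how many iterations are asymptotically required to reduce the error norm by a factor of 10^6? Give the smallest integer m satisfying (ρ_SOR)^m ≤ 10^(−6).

m = 249

n=112: λ(B_J) = 1 − λ(A)/2 = cos(kπ/113); k=1 gives ρ_J = 0.9996136.
√(1−ρ_J²) simplifies to sin(π/113) = 0.0277981.
Then 2/(1+√(1−ρ_J²)) = 2/(1+0.0277981); ω* = 2/1.0277981 = 1.9459075.
[ρ_SOR] ω* − 1 = 0.9459075.
Need (0.9459075)^m ≤ 10^(−6): m ≥ 6·ln10/|ln 0.9459075| = 13.8155/0.0556105 = 248.433 ⇒ m = 249.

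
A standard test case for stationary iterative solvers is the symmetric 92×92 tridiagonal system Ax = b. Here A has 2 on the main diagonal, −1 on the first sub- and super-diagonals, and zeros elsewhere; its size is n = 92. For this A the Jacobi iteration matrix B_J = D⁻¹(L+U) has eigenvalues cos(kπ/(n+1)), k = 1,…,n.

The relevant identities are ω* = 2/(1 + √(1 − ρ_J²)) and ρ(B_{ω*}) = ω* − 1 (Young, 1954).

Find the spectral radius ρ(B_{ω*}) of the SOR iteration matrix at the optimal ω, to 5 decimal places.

ρ_SOR = 0.93466

[ρ_J] n=92: ρ(B_J) = cos(π/(n+1)) = cos(π/93) = 0.99943.
1 − cos²(π/93) = sin²(π/93) ⇒ √(1−ρ_J²) = sin(π/93) = 0.033774.
Young: ω* = 2/(1+√(1−ρ_J²)) = 2/(1+0.033774) = 2/1.033774 = 1.93466.
ρ_SOR = ω* − 1 ≈ 0.93466.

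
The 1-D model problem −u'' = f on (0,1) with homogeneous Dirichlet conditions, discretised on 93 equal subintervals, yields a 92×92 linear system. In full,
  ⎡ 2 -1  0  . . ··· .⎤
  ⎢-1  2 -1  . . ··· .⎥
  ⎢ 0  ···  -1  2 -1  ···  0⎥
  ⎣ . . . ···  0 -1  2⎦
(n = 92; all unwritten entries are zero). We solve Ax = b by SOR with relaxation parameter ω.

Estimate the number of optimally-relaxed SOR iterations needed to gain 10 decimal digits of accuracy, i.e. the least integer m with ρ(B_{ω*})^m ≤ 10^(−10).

m = 341

With n=92, ρ(Jacobi) = cos(π/93) = 0.9994295.
√(1−ρ_J²) simplifies to sin(π/93) = 0.0337741.
ω* = 2 / (1 + 0.0337741) = 2 / 1.0337741 ≈ 1.9346586.
Hence ρ(B_{ω*}) = 1.9346586 − 1 = 0.9346586.
10·ln10 = 23.0259; −ln(0.9346586) = 0.067574; m = ⌈23.0259/0.067574⌉ = ⌈340.751⌉ = 341.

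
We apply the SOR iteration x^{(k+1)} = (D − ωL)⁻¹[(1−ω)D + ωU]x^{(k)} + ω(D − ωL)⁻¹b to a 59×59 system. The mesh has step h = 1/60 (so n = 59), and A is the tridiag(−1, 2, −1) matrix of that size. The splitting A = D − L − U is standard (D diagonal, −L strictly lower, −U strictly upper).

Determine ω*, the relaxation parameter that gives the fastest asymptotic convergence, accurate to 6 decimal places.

n=59: λ(B_J) = 1 − λ(A)/2 = cos(kπ/60); k=1 gives ρ_J = 0.998630.
√(1−ρ_J²) = |sin(π/60)| = 0.0523360
ω* = 2/(1 + 0.0523360) = 2/1.0523360 = 1.900534.
[ρ_SOR] ω* − 1 = 0.900534.

ω* = 1.900534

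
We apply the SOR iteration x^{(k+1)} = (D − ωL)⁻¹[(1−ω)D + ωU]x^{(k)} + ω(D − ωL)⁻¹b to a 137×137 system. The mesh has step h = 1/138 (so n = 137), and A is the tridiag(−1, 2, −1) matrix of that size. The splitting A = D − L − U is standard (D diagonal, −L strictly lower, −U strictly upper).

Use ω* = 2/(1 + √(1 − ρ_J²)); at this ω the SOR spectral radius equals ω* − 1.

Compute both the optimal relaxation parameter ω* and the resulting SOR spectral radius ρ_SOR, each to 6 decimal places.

spectrum of D⁻¹(L+U) = {cos(kπ/138) : 1≤k≤137}; ρ_J = cos(π/138) = 0.999741.
√(1−ρ_J²) simplifies to sin(π/138) = 0.0227632.
ω* = 2/(1+0.0227632) = 1.955487
and ρ(B_{ω*}) = 1.955487 − 1 = 0.955487.

ω* = 1.955487, ρ_SOR = 0.955487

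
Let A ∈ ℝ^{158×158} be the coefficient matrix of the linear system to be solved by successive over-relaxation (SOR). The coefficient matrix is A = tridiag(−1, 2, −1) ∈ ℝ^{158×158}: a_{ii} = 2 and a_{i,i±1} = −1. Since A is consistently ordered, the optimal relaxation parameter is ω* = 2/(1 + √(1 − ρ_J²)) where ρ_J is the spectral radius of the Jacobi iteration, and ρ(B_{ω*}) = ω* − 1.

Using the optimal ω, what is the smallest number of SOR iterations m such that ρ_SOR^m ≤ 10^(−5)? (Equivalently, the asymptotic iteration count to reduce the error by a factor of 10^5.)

spectrum of D⁻¹(L+U) = {cos(kπ/159) : 1≤k≤158}; ρ_J = cos(π/159) = 0.9998048.
root = sin(π/159) = 0.0197572  (since 1−cos² = sin²).
Young: ω* = 2/(1+√(1−ρ_J²)) = 2/(1+0.0197572) = 2/1.0197572 = 1.9612512.
ρ_SOR = ω* − 1 = 1.9612512 − 1 = 0.9612512.
m ≥ 5·ln10 / (−ln 0.9612512) = 291.322; smallest integer m = 292.

m = 292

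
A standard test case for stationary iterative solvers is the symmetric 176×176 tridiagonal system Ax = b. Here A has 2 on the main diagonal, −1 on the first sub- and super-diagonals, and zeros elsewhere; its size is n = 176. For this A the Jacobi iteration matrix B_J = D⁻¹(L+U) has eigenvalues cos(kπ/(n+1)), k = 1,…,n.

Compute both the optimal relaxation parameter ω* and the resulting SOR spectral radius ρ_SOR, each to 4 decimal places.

[ρ_J] n=176: ρ(B_J) = cos(π/(n+1)) = cos(π/177) = 0.9998.
√(1−ρ_J²) = |sin(π/177)| = 0.01775
ω* = 2 / (1 + 0.01775) = 2 / 1.01775 ≈ 1.9651.
[ρ_SOR] ω* − 1 = 0.9651.

ω* = 1.9651, ρ_SOR = 0.9651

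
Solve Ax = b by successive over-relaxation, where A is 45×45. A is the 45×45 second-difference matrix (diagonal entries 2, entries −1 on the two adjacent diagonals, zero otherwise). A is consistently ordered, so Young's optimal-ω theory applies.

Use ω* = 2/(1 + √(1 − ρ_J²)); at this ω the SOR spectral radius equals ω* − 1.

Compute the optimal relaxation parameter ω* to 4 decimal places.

spectrum of D⁻¹(L+U) = {cos(kπ/46) : 1≤k≤45}; ρ_J = cos(π/46) = 0.9977.
1 − cos²(π/46) = sin²(π/46) ⇒ √(1−ρ_J²) = sin(π/46) = 0.06824.
So ω* = 2/1.06824 = 1.8722 (Young).
[ρ_SOR] ω* − 1 = 0.8722.

ω* = 1.8722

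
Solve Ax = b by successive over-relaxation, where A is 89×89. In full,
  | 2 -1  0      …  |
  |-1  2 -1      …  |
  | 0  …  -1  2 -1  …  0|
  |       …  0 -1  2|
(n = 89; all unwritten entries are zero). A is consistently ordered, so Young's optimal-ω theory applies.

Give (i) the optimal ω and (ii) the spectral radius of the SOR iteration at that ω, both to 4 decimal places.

ω* = 1.9326, ρ_SOR = 0.9326

n=89: λ(B_J) = 1 − λ(A)/2 = cos(kπ/90); k=1 gives ρ_J = 0.9994.
√(1 − cos²(π/90)) = sin(π/90) ≈ 0.03490.
So ω* = 2/1.03490 = 1.9326 (Young).
ρ(B_{ω*}) = ω*−1 = 0.9326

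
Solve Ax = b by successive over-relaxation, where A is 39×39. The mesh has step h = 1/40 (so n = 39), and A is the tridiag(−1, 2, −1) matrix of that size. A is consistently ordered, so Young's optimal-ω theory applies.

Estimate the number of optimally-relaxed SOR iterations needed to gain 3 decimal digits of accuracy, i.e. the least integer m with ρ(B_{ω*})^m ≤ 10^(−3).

spectrum of D⁻¹(L+U) = {cos(kπ/40) : 1≤k≤39}; ρ_J = cos(π/40) = 0.9969173.
√(1−ρ_J²) = |sin(π/40)| = 0.0784591
ω* = 2/(1+0.0784591) = 1.8544978
Hence ρ(B_{ω*}) = 1.8544978 − 1 = 0.8544978.
3·ln10 = 6.90776; −ln(0.8544978) = 0.157241; m = ⌈6.90776/0.157241⌉ = ⌈43.931⌉ = 44.

m = 44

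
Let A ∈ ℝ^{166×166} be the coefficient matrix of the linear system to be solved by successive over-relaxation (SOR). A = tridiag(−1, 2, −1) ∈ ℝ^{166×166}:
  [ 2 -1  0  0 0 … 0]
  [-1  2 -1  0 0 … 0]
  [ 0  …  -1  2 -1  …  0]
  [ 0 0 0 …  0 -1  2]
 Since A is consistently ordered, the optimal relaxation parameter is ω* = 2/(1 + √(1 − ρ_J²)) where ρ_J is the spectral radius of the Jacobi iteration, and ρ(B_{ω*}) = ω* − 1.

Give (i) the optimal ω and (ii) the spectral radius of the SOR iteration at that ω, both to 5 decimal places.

ω* = 1.96307, ρ_SOR = 0.96307

B_J for the 166×166 system has eigenvalues cos(kπ/167); ρ_J = cos(π/167) = 0.99982.
√(1−ρ_J²) = |sin(π/167)| = 0.018811
So ω* = 2/1.018811 = 1.96307 (Young).
Hence ρ(B_{ω*}) = 1.96307 − 1 = 0.96307.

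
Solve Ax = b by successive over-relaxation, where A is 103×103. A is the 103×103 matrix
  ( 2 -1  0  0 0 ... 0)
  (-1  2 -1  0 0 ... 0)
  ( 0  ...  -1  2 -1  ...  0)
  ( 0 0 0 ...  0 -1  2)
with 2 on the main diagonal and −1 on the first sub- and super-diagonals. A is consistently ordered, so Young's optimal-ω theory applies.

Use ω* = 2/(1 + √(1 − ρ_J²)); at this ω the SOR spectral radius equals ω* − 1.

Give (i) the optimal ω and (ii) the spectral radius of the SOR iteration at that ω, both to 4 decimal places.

With n=103, ρ(Jacobi) = cos(π/104) = 0.9995.
root = sin(π/104) = 0.03020  (since 1−cos² = sin²).
ω* = 2/(1 + 0.03020) = 2/1.03020 = 1.9414.
[ρ_SOR] ω* − 1 = 0.9414.

ω* = 1.9414, ρ_SOR = 0.9414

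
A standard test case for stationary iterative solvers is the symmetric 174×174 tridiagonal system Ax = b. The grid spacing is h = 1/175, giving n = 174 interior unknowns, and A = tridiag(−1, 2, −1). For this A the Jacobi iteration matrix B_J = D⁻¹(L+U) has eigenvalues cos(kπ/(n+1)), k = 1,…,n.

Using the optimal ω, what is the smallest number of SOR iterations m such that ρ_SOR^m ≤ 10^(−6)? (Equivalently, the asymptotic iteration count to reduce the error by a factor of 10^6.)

m = 385

ρ_J = max_k |cos(kπ/175)| = cos(π/175) = 0.9998389
√(1 − cos²(π/175)) = sin(π/175) ≈ 0.0179510.
So ω* = 2/1.0179510 = 1.9647311 (Young).
At ω = 1.9647311 every |λ(B_ω)| = ω−1, so ρ_SOR = 0.9647311.
ρ_SOR^m ≤ 10^(−6) ⇔ m ≥ 6·ln10/(−ln 0.9647311) = 13.8155/0.0359059 = 384.770; m = ⌈384.770⌉ = 385.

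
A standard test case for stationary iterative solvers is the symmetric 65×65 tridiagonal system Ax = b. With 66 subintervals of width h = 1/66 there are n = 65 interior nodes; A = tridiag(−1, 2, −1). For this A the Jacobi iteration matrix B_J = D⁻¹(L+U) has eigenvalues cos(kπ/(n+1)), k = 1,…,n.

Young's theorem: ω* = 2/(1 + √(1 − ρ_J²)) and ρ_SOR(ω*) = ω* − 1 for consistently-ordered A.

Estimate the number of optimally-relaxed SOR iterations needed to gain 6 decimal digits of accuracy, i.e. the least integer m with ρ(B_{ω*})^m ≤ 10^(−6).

m = 146

With n=65, ρ(Jacobi) = cos(π/66) = 0.9988673.
root = sin(π/66) = 0.0475819  (since 1−cos² = sin²).
So ω* = 2/1.0475819 = 1.9091586 (Young).
and ρ(B_{ω*}) = 1.9091586 − 1 = 0.9091586.
(0.9091586)^m ≤ 10^{−6}  ⇒  m·ln(0.9091586) ≤ −6·ln10  ⇒  m ≥ 145.066  ⇒  m = 146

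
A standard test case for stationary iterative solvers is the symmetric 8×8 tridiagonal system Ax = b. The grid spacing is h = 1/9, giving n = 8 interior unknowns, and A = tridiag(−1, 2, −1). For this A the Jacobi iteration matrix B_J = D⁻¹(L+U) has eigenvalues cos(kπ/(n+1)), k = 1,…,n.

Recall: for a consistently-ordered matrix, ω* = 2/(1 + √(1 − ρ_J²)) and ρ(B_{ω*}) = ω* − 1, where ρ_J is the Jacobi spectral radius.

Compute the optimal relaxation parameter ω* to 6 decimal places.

ω* = 1.490291

B_J for the 8×8 system has eigenvalues cos(kπ/9); ρ_J = cos(π/9) = 0.939693.
√(1−ρ_J²) simplifies to sin(π/9) = 0.3420201.
Then 2/(1+√(1−ρ_J²)) = 2/(1+0.3420201); ω* = 2/1.3420201 = 1.490291.
At ω = 1.490291 every |λ(B_ω)| = ω−1, so ρ_SOR = 0.490291.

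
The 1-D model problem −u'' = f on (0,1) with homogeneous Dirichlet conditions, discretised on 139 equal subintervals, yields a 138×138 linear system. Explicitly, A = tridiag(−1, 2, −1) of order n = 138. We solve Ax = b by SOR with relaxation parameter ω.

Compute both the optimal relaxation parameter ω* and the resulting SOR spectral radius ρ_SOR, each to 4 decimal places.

n=138: λ(B_J) = 1 − λ(A)/2 = cos(kπ/139); k=1 gives ρ_J = 0.9997.
√(1−ρ_J²) = |sin(π/139)| = 0.02260
ω* = 2 / (1 + 0.02260) = 2 / 1.02260 ≈ 1.9558.
Hence ρ(B_{ω*}) = 1.9558 − 1 = 0.9558.

ω* = 1.9558, ρ_SOR = 0.9558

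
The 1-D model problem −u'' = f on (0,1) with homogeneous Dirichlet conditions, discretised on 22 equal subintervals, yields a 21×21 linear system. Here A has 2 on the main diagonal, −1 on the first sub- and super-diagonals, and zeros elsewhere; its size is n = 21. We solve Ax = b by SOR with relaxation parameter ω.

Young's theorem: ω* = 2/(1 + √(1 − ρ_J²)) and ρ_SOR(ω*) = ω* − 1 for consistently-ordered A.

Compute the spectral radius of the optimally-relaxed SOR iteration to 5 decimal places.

n=21: λ(B_J) = 1 − λ(A)/2 = cos(kπ/22); k=1 gives ρ_J = 0.98982.
1 − cos²(π/22) = sin²(π/22) ⇒ √(1−ρ_J²) = sin(π/22) = 0.142315.
ω* = 2/(1 + 0.142315) = 2/1.142315 = 1.75083.
and ρ(B_{ω*}) = 1.75083 − 1 = 0.75083.

ρ_SOR = 0.75083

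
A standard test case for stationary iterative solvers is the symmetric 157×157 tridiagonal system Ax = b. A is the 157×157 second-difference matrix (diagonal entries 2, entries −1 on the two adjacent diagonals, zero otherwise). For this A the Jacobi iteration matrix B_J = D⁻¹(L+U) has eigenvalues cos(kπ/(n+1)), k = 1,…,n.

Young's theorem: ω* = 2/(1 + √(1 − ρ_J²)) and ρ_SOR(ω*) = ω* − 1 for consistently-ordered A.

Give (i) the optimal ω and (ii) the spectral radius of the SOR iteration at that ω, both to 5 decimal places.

ρ_J = max_k |cos(kπ/158)| = cos(π/158) = 0.99980
√(1−ρ_J²) = |sin(π/158)| = 0.019882
So ω* = 2/1.019882 = 1.96101 (Young).
and ρ(B_{ω*}) = 1.96101 − 1 = 0.96101.

ω* = 1.96101, ρ_SOR = 0.96101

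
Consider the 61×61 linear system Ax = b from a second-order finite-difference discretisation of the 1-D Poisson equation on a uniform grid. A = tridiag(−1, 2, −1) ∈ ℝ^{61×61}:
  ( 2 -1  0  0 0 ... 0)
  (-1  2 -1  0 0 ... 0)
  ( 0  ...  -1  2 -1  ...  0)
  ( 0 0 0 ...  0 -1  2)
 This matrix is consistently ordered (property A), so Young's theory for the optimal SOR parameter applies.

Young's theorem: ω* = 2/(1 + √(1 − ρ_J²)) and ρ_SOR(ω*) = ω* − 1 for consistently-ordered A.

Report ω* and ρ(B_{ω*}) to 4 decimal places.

ω* = 1.9036, ρ_SOR = 0.9036

spectrum of D⁻¹(L+U) = {cos(kπ/62) : 1≤k≤61}; ρ_J = cos(π/62) = 0.9987.
1 − cos²(π/62) = sin²(π/62) ⇒ √(1−ρ_J²) = sin(π/62) = 0.05065.
ω* = 2/(1+0.05065) = 1.9036
[ρ_SOR] ω* − 1 = 0.9036.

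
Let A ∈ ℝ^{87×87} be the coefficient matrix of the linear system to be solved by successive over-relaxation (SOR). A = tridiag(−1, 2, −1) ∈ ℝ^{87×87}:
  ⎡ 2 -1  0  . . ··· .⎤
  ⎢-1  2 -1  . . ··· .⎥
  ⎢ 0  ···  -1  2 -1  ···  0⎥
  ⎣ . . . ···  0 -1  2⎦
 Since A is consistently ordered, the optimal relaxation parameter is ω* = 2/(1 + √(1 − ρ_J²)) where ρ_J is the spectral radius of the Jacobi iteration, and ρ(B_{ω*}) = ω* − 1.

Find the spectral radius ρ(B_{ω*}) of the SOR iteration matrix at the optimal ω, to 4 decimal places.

ρ_SOR = 0.9311

With n=87, ρ(Jacobi) = cos(π/88) = 0.9994.
root = sin(π/88) = 0.03569  (since 1−cos² = sin²).
Young: ω* = 2/(1+√(1−ρ_J²)) = 2/(1+0.03569) = 2/1.03569 = 1.9311.
ρ(B_{ω*}) = ω*−1 = 0.9311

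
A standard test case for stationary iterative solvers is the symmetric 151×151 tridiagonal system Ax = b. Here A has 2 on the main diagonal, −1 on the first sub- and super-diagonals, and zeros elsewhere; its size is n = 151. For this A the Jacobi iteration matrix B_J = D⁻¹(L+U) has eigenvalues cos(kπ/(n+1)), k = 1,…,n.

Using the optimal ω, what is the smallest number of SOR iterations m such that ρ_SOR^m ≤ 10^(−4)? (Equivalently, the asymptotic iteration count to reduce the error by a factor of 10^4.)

½·tridiag(1,0,1) at n=151: λ_k = cos(kπ/152); max |λ| at k=1 ⇒ ρ_J = cos(π/152) ≈ 0.9997864.
1 − cos²(π/152) = sin²(π/152) ⇒ √(1−ρ_J²) = sin(π/152) = 0.0206669.
Young: ω* = 2/(1+√(1−ρ_J²)) = 2/(1+0.0206669) = 2/1.0206669 = 1.9595031.
and ρ(B_{ω*}) = 1.9595031 − 1 = 0.9595031.
Need (0.9595031)^m ≤ 10^(−4): m ≥ 4·ln10/|ln 0.9595031| = 9.21034/0.0413397 = 222.796 ⇒ m = 223.

m = 223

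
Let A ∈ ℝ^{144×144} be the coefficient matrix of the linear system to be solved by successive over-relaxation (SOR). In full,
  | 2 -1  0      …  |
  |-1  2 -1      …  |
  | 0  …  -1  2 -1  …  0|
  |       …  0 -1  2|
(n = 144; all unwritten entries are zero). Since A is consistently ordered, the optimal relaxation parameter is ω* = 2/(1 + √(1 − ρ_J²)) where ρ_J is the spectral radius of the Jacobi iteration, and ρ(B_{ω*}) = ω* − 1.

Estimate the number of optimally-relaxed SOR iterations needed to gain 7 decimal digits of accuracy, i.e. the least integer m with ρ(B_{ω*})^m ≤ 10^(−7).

m = 372

[ρ_J] n=144: ρ(B_J) = cos(π/(n+1)) = cos(π/145) = 0.9997653.
1 − cos²(π/145) = sin²(π/145) ⇒ √(1−ρ_J²) = sin(π/145) = 0.0216645.
[ω*] 2 ÷ (1 + 0.0216645) = 2 ÷ 1.0216645 = 1.9575898.
ρ(B_{ω*}) = ω*−1 = 0.9575898
(0.9575898)^m ≤ 10^{−7}  ⇒  m·ln(0.9575898) ≤ −7·ln10  ⇒  m ≥ 371.935  ⇒  m = 372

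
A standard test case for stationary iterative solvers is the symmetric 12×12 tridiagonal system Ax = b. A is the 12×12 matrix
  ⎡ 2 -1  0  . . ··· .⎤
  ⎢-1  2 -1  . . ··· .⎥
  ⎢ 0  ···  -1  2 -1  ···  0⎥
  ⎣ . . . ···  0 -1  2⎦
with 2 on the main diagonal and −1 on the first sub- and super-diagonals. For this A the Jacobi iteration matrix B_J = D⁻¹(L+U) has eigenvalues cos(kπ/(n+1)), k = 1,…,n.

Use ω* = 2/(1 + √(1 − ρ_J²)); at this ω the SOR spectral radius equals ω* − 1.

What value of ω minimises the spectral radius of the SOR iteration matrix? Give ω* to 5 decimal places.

spectrum of D⁻¹(L+U) = {cos(kπ/13) : 1≤k≤12}; ρ_J = cos(π/13) = 0.97094.
root = sin(π/13) = 0.239316  (since 1−cos² = sin²).
[ω*] 2 ÷ (1 + 0.239316) = 2 ÷ 1.239316 = 1.61379.
At ω = 1.61379 every |λ(B_ω)| = ω−1, so ρ_SOR = 0.61379.

ω* = 1.61379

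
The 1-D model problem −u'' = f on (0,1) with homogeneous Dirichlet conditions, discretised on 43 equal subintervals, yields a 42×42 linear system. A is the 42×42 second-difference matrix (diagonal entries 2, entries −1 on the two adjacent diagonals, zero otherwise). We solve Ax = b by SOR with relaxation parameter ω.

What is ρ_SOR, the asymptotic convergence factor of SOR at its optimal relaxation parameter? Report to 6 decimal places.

B_J for the 42×42 system has eigenvalues cos(kπ/43); ρ_J = cos(π/43) = 0.997332.
1 − cos²(π/43) = sin²(π/43) ⇒ √(1−ρ_J²) = sin(π/43) = 0.0729953.
[ω*] 2 ÷ (1 + 0.0729953) = 2 ÷ 1.0729953 = 1.863941.
ρ_SOR = ω* − 1 = 1.863941 − 1 = 0.863941.

ρ_SOR = 0.863941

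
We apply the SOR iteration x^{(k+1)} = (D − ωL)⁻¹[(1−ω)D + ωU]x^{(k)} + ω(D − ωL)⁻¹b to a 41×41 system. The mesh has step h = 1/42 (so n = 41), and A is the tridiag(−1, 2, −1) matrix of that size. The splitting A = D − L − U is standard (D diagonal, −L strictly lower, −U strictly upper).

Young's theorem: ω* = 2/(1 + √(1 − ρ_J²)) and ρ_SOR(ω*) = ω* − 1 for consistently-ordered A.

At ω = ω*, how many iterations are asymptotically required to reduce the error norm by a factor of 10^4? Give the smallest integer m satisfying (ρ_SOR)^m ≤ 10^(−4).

m = 62

ρ_J = max_k |cos(kπ/42)| = cos(π/42) = 0.9972038
root = sin(π/42) = 0.0747301  (since 1−cos² = sin²).
ω* = 2/(1+0.0747301) = 1.8609323
ρ_SOR = ω* − 1 ≈ 0.8609323.
4·ln10 = 9.21034; −ln(0.8609323) = 0.149739; m = ⌈9.21034/0.149739⌉ = ⌈61.509⌉ = 62.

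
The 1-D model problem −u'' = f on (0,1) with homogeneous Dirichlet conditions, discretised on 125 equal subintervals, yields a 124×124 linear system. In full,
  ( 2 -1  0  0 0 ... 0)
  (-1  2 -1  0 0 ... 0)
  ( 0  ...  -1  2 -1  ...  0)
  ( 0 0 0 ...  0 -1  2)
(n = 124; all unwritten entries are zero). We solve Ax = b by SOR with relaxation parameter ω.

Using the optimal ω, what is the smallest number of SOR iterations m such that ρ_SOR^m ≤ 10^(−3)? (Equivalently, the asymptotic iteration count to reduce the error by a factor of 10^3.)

m = 138

B_J for the 124×124 system has eigenvalues cos(kπ/125); ρ_J = cos(π/125) = 0.9996842.
root = sin(π/125) = 0.0251301  (since 1−cos² = sin²).
ω* = 2 / (1 + 0.0251301) = 2 / 1.0251301 ≈ 1.9509719.
ρ_SOR = ω* − 1 = 1.9509719 − 1 = 0.9509719.
3·ln10 = 6.90776; −ln(0.9509719) = 0.0502708; m = ⌈6.90776/0.0502708⌉ = ⌈137.411⌉ = 138.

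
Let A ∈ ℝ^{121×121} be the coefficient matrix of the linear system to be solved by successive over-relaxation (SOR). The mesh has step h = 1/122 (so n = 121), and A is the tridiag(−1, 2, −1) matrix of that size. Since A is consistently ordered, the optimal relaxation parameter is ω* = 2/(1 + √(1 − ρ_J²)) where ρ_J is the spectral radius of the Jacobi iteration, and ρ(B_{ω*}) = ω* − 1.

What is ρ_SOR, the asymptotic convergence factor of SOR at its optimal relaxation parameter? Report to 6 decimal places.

ρ_J = max_k |cos(kπ/122)| = cos(π/122) = 0.999668
√(1 − cos²(π/122)) = sin(π/122) ≈ 0.0257479.
ω* = 2/(1+0.0257479) = 1.949797
[ρ_SOR] ω* − 1 = 0.949797.

ρ_SOR = 0.949797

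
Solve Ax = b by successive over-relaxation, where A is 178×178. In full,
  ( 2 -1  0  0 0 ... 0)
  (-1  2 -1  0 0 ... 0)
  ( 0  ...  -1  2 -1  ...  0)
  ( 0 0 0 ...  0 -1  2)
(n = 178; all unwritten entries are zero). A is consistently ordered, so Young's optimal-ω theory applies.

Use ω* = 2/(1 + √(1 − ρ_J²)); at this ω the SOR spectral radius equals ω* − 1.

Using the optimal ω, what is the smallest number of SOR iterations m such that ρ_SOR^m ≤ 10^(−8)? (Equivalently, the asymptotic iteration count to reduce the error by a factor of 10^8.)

m = 525

n=178: λ(B_J) = 1 − λ(A)/2 = cos(kπ/179); k=1 gives ρ_J = 0.9998460.
√(1−ρ_J²) = |sin(π/179)| = 0.0175499
ω* = 2 / (1 + 0.0175499) = 2 / 1.0175499 ≈ 1.9655056.
and ρ(B_{ω*}) = 1.9655056 − 1 = 0.9655056.
Need (0.9655056)^m ≤ 10^(−8): m ≥ 8·ln10/|ln 0.9655056| = 18.4207/0.0351034 = 524.755 ⇒ m = 525.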